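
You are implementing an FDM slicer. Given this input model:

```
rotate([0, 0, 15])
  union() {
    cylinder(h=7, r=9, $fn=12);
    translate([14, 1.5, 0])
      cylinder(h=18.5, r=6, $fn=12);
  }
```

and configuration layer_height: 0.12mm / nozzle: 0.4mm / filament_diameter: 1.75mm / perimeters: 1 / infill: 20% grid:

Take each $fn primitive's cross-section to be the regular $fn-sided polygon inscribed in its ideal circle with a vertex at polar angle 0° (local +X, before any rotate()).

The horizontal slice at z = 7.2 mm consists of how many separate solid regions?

1

At z = 7.2 mm: the cylinder is absent (z outside [0, 7]); the r=6 cylinder at (14, 1.5) gives a regular 12-gon of circumradius 6 (constant along its height); Combining (union): only the r=6 cylinder at (14, 1.5) is present, so the union is just that shape — 1 connected region; (whole slice rotated 15° about Z — lengths, areas and connectivity unchanged). The result has 1 disconnected region.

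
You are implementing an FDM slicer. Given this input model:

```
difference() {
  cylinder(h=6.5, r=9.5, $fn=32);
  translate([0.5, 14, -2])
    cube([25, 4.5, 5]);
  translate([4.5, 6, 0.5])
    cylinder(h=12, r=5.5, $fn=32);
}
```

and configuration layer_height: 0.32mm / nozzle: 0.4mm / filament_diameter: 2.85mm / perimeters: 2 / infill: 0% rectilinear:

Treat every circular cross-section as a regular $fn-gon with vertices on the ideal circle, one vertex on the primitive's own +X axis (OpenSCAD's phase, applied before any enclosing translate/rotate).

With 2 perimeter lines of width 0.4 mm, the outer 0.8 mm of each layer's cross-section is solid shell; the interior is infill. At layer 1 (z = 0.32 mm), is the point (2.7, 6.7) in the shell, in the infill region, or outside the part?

infill

At z = 0.32 mm: the r=9.5 cylinder contributes a regular 32-gon of circumradius 9.5; the cube at (0.5, 14) (footprint 25×4.5) is included at this height; the cylinder at (4.5, 6) does not reach this height (z outside [0.5, 12.5]); After the difference (first − rest): starting from the r=9.5 cylinder, the 25×4.5 cube at (0.5, 14) misses the remaining region (no effect) — 1 connected region. Overall, the cross-section is a single solid region. The nearest boundary edge runs (1.85, 9.32)→(3.64, 8.78); distance from the point to it = 2.26 mm. The point is inside the cross-section and 2.26 mm from the nearest boundary — more than the 0.8 mm shell width (2 × 0.4), so it's in the infill interior.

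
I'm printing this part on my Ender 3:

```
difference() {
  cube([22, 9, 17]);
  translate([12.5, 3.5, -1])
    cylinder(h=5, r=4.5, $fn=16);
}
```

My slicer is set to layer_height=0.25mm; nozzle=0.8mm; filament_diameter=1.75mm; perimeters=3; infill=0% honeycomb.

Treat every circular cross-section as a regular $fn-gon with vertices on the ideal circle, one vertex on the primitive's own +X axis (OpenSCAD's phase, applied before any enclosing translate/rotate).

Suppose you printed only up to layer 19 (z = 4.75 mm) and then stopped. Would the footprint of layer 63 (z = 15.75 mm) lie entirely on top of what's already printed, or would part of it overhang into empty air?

Compare the two slices. At z = 4.75: the cube is present — its section is the full 22×9 rectangle (area 198.00 mm²); the cylinder at (12.5, 3.5) does not reach this height (z outside [-1, 4]); Subtracting the remaining from the first: none of the subtracted shapes is present at this height, so the 22×9 cube is unchanged — area = 198.00 mm². At z = 15.75: the cube is present — its section is the full 22×9 rectangle (area 198.00 mm²); the cylinder at (12.5, 3.5) is absent (z outside [-1, 4]); After the difference (first − rest): none of the subtracted shapes is present at this height, so the 22×9 cube is unchanged — area = 198.00 mm². Checking containment: the cross-section at z = 15.75 is a subset of the cross-section at z = 4.75.

entirely on top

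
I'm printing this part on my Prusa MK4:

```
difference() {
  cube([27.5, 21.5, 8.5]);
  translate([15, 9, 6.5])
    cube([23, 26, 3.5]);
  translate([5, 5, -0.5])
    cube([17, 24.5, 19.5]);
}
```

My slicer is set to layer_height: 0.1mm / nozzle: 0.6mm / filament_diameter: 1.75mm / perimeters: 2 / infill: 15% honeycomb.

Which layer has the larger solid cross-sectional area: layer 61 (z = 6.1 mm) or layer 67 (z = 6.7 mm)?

Layer 61 (z = 6.1): the cube is present — its section is the full 27.5×21.5 rectangle (area 591.25 mm²); the cube at (15, 9) is not intersected at this z (z outside [6.5, 10]); the cube at (5, 5) is present — its section is the full 17×24.5 rectangle (area 416.50 mm²); After the difference (first − rest): starting from the 27.5×21.5 cube (591.25 mm²), the 17×24.5 cube at (5, 5) partially overlaps it — only the 280.50 mm² overlap (of its 416.50 mm²) is removed, clipping the outline — area = 310.75 mm². So its area = 310.75 mm². Layer 67 (z = 6.7): the cube (footprint 27.5×21.5) is included at this height (area 591.25 mm²); the cube at (15, 9) (footprint 23×26) is included at this height (area 598.00 mm²); the cube at (5, 5) is present — its section is the full 17×24.5 rectangle (area 416.50 mm²); After the difference (first − rest): starting from the 27.5×21.5 cube (591.25 mm²), the 23×26 cube at (15, 9) partially overlaps it — only the 156.25 mm² overlap (of its 598.00 mm²) is removed, clipping the outline; the 17×24.5 cube at (5, 5) partially overlaps it — only the 193.00 mm² overlap (of its 416.50 mm²) is removed, clipping the outline — area = 242.00 mm². So its area = 242.00 mm². Layer 61 is larger (310.75 vs 242.00 mm²).

layer 61 (z = 6.1 mm)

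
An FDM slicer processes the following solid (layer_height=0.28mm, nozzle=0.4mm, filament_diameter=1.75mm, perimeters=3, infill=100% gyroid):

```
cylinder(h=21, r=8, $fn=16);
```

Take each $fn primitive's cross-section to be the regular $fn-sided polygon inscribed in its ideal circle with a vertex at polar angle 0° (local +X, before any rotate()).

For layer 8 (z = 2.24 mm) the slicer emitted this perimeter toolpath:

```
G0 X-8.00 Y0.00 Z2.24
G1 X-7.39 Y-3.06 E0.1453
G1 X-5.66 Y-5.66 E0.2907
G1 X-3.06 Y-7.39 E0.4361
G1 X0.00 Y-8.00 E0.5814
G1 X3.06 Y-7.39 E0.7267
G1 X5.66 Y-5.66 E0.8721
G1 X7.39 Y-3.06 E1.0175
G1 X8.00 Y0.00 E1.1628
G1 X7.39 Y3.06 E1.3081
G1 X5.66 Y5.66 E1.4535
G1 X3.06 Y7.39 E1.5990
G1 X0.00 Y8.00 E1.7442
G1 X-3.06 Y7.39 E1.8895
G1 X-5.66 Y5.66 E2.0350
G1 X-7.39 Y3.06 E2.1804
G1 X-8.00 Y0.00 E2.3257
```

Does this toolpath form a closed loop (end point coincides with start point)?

Start point (G0): (-8.00, 0.00). End point (last G1): the path returns to the start — closed.

yes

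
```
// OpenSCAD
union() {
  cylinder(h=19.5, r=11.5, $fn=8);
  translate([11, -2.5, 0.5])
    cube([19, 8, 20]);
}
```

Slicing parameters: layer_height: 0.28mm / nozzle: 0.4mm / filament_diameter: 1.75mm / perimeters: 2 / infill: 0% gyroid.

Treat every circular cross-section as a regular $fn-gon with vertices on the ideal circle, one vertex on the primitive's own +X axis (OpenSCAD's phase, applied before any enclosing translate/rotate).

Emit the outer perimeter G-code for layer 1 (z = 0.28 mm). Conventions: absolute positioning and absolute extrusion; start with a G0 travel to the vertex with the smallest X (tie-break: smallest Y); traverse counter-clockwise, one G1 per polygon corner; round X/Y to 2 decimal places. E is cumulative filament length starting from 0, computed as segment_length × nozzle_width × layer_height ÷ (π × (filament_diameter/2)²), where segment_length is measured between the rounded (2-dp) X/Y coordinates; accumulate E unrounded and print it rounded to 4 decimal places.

G0 X-11.50 Y0.00 Z0.28
G1 X-8.13 Y-8.13 E0.4098
G1 X0.00 Y-11.50 E0.8196
G1 X8.13 Y-8.13 E1.2294
G1 X11.50 Y0.00 E1.6392
G1 X8.13 Y8.13 E2.0490
G1 X0.00 Y11.50 E2.4588
G1 X-8.13 Y8.13 E2.8686
G1 X-11.50 Y0.00 E3.2784

At z = 0.28 mm: the r=11.5 cylinder contributes a regular 8-gon of circumradius 11.5; the cube at (11, -2.5) does not reach this height (z outside [0.5, 20.5]); Combining (union): only the r=11.5 cylinder is present, so the union is just that shape — 1 connected region. The outline is a single polygon with 8 vertices. Extrusion per mm of travel: 0.4 × 0.28 / (π × 0.875²) = 0.046564. Accumulating E over each segment gives final E = 3.2784.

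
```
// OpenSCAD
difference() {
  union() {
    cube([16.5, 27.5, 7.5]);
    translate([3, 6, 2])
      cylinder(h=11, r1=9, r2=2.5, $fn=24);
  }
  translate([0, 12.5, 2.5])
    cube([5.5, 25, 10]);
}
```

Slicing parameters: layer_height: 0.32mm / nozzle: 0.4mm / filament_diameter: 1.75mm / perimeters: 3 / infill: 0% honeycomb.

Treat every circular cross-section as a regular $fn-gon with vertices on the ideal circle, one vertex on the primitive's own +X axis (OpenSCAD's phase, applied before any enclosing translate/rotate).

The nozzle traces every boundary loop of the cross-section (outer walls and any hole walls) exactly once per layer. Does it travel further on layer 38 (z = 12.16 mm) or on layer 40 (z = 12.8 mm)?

layer 38 (z = 12.16 mm)

Layer 38 (z = 12.16): the cube is absent (z outside [0, 7.5]); the cone at (3, 6) (r1=9→r2=2.5) has section circumradius 2.996 here — a regular 24-gon (perimeter = 2·24·2.996·sin(180°/24) = 18.77 mm); Merging all regions: only the cone at (3, 6) is present, so the union is just that shape — boundary = 18.77 mm; the cube at (0, 12.5) is present — its section is the full 5.5×25 rectangle (perimeter 61.00 mm); After the difference (first − rest): starting from the result so far, the 5.5×25 cube at (0, 12.5) misses the remaining region (no effect) — boundary = 18.77 mm. So its perimeter = 18.77 mm. Layer 40 (z = 12.8): the cube is absent (z outside [0, 7.5]); the cone at (3, 6) (r1=9→r2=2.5) has section circumradius 2.618 here — a regular 24-gon (perimeter = 2·24·2.618·sin(180°/24) = 16.40 mm); Combining (union): only the cone at (3, 6) is present, so the union is just that shape — boundary = 16.40 mm; the cube at (0, 12.5) does not reach this height (z outside [2.5, 12.5]); Taking the first minus the rest: none of the subtracted shapes is present at this height, so the result so far is unchanged — boundary = 16.40 mm. So its perimeter = 16.40 mm. Layer 38 is larger (18.77 vs 16.40 mm).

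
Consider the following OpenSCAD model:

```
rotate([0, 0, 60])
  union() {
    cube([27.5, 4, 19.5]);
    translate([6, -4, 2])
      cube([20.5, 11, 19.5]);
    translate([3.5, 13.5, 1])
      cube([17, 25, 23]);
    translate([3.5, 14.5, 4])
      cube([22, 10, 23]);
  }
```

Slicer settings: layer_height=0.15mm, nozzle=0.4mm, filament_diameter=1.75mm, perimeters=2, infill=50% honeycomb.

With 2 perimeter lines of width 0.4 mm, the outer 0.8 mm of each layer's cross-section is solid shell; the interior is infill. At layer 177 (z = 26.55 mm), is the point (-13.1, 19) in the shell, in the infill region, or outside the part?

infill

At z = 26.55 mm: the cube does not reach this height (z outside [0, 19.5]); the cube at (6, -4) is not intersected at this z (z outside [2, 21.5]); the cube at (3.5, 13.5) is absent (z outside [1, 24]); the cube at (3.5, 14.5) is present — its section is the full 22×10 rectangle; Taking the union: only the 22×10 cube at (3.5, 14.5) is present, so the union is just that shape — 1 connected region; (whole slice rotated 60° about Z — lengths, areas and connectivity unchanged). Overall, the cross-section is a single solid region. Undo the 60° rotation: the query point maps to (9.904, 20.845) in the un-rotated model frame. The nearest boundary edge runs (25.50, 24.50)→(3.50, 24.50); distance from the point to it = 3.66 mm. The point is inside the cross-section and 3.66 mm from the nearest boundary — more than the 0.8 mm shell width (2 × 0.4), so it's in the infill interior.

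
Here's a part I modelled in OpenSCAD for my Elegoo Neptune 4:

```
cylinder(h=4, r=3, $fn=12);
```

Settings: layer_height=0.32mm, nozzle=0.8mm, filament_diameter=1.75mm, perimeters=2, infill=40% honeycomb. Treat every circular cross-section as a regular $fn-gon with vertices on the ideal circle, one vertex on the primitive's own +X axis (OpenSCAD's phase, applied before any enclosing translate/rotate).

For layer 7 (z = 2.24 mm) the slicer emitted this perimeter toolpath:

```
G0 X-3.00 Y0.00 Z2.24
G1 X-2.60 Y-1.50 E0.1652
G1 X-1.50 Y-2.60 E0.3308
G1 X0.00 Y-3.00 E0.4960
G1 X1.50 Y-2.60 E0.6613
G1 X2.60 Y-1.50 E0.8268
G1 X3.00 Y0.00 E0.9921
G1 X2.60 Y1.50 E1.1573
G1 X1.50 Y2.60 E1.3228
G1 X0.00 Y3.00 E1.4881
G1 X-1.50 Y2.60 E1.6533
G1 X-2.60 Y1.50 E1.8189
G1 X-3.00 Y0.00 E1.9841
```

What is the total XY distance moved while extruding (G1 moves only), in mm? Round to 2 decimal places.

Sum the Euclidean lengths of each G1 segment: total = 18.64 mm.

18.64 mm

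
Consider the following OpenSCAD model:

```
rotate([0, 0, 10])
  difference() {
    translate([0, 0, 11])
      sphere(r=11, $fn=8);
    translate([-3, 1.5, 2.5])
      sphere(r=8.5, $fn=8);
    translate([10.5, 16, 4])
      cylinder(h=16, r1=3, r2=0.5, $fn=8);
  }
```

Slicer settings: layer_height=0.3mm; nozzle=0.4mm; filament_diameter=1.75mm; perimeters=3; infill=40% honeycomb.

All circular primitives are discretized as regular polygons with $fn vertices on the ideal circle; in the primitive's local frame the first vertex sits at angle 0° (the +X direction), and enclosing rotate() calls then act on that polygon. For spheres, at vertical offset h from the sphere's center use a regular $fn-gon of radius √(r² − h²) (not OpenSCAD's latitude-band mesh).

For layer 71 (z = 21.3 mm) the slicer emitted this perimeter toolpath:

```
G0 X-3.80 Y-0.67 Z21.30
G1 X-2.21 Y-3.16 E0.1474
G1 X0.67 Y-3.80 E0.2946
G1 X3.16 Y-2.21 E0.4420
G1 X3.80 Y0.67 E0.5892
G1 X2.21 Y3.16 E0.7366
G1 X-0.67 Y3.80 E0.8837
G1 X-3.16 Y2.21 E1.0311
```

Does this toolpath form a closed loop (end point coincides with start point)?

Start point (G0): (-3.80, -0.67). End point (last G1): the path does not return to the start — open.

no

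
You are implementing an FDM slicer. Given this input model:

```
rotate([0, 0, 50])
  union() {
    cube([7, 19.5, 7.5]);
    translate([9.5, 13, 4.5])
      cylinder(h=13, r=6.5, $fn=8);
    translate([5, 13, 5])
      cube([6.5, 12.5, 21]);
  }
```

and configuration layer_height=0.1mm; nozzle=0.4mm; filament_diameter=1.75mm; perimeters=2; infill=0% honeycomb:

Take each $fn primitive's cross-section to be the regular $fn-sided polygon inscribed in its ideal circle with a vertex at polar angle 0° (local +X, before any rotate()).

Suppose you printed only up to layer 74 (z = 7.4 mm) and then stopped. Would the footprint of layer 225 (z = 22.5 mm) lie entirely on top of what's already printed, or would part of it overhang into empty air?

Compare the two slices. At z = 7.4: the 7×19.5 cube contributes its full rectangle (area 136.50 mm²); the cylinder at (9.5, 13): section is a regular 8-gon, circumradius r=6.5 (area = (8/2)·6.500²·sin(360°/8) = 119.50 mm²); the 6.5×12.5 cube at (5, 13) contributes its full rectangle (area 81.25 mm²); Combining (union): the regions partially overlap — summed areas 337.25 mm² minus the doubly-counted overlap 69.97 mm² gives 267.28 mm² — area = 267.28 mm²; (rotated 50° about Z; rotation is an isometry so areas/perimeters/island counts are preserved). At z = 22.5: the cube is absent (z outside [0, 7.5]); the cylinder at (9.5, 13) is not intersected at this z (z outside [4.5, 17.5]); the cube at (5, 13) is present — its section is the full 6.5×12.5 rectangle (area 81.25 mm²); Merging all regions: only the 6.5×12.5 cube at (5, 13) is present, so the union is just that shape — area = 81.25 mm²; (whole slice rotated 50° about Z — lengths, areas and connectivity unchanged). Checking containment: the cross-section at z = 22.5 is a subset of the cross-section at z = 7.4.

entirely on top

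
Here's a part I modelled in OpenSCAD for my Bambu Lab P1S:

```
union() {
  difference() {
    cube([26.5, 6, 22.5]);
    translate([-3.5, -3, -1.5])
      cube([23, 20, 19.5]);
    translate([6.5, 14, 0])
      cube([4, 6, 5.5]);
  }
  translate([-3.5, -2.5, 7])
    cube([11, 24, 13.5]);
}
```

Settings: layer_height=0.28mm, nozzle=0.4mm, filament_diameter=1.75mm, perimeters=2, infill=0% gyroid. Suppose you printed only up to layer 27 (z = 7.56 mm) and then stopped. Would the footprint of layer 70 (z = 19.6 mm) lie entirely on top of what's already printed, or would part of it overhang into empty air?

Compare the two slices. At z = 7.56: the cube is present — its section is the full 26.5×6 rectangle (area 159.00 mm²); the cube at (-3.5, -3) is present — its section is the full 23×20 rectangle (area 460.00 mm²); the cube at (6.5, 14) is not intersected at this z (z outside [0, 5.5]); Taking the first minus the rest: starting from the 26.5×6 cube (159.00 mm²), the 23×20 cube at (-3.5, -3) partially overlaps it — only the 117.00 mm² overlap (of its 460.00 mm²) is removed, clipping the outline — area = 42.00 mm²; the 11×24 cube at (-3.5, -2.5) contributes its full rectangle (area 264.00 mm²); Combining (union): the 2 present regions are separate (no shared area or edge), so areas and boundary lengths simply add and each stays a separate island — area = 306.00 mm². At z = 19.6: the cube is present — its section is the full 26.5×6 rectangle (area 159.00 mm²); the cube at (-3.5, -3) does not reach this height (z outside [-1.5, 18]); the cube at (6.5, 14) is absent (z outside [0, 5.5]); Taking the first minus the rest: none of the subtracted shapes is present at this height, so the 26.5×6 cube is unchanged — area = 159.00 mm²; the cube at (-3.5, -2.5) (footprint 11×24) is included at this height (area 264.00 mm²); Taking the union: the regions partially overlap — summed areas 423.00 mm² minus the doubly-counted overlap 45.00 mm² gives 378.00 mm² — area = 378.00 mm². Checking containment: at z = 19.6 the cross-section extends beyond the z = 7.56 cross-section by about 72.00 mm².

part overhangs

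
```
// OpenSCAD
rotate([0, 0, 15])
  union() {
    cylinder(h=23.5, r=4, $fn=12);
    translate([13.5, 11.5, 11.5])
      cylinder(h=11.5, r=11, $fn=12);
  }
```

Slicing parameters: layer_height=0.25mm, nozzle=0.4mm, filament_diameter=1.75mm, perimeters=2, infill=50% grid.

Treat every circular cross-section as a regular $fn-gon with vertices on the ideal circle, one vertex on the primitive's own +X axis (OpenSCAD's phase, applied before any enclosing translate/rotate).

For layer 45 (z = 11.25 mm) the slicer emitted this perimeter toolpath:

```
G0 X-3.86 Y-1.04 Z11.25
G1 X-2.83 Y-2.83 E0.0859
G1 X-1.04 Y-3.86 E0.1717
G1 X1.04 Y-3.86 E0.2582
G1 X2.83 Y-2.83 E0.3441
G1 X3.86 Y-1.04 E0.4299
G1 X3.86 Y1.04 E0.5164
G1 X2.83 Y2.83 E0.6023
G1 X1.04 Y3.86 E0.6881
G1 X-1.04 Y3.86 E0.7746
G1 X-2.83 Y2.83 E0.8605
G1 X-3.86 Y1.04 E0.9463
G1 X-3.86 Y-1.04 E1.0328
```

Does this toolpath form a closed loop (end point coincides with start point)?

yes

Start point (G0): (-3.86, -1.04). End point (last G1): the path returns to the start — closed.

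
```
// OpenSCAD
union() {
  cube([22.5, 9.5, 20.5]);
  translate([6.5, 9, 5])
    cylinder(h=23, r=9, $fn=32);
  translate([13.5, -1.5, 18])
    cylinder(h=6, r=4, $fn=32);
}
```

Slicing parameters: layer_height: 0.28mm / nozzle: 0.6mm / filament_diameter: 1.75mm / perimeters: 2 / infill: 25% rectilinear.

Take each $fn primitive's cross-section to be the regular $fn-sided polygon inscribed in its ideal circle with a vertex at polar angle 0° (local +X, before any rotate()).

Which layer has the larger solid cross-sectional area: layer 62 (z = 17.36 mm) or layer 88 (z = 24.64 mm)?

layer 62 (z = 17.36 mm)

Layer 62 (z = 17.36): the cube is present — its section is the full 22.5×9.5 rectangle (area 213.75 mm²); the r=9 cylinder at (6.5, 9) gives a regular 32-gon of circumradius 9 (constant along its height) (area = (32/2)·9.000²·sin(360°/32) = 252.84 mm²); the cylinder at (13.5, -1.5) is not intersected at this z (z outside [18, 24]); Taking the union: the regions partially overlap — summed areas 466.59 mm² minus the doubly-counted overlap 123.66 mm² gives 342.93 mm² — area = 342.93 mm². So its area = 342.93 mm². Layer 88 (z = 24.64): the cube does not reach this height (z outside [0, 20.5]); the cylinder at (6.5, 9): section is a regular 32-gon, circumradius r=9 (area = (32/2)·9.000²·sin(360°/32) = 252.84 mm²); the cylinder at (13.5, -1.5) is absent (z outside [18, 24]); Combining (union): only the r=9 cylinder at (6.5, 9) is present, so the union is just that shape — area = 252.84 mm². So its area = 252.84 mm². Layer 62 is larger (342.93 vs 252.84 mm²).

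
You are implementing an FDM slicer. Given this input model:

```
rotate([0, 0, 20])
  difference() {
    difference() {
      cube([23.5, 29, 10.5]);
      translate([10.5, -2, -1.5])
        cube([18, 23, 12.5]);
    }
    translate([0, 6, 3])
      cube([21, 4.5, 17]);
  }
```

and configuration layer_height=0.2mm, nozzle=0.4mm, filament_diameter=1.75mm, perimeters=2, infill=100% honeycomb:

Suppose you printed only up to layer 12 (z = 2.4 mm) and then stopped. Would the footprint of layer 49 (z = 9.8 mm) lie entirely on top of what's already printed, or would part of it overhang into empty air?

Compare the two slices. At z = 2.4: the 23.5×29 cube contributes its full rectangle (area 681.50 mm²); the 18×23 cube at (10.5, -2) contributes its full rectangle (area 414.00 mm²); Subtracting the remaining from the first: starting from the 23.5×29 cube (681.50 mm²), the 18×23 cube at (10.5, -2) partially overlaps it — only the 273.00 mm² overlap (of its 414.00 mm²) is removed, clipping the outline — area = 408.50 mm²; the cube at (0, 6) does not reach this height (z outside [3, 20]); After the difference (first − rest): none of the subtracted shapes is present at this height, so that combined region is unchanged — area = 408.50 mm²; (whole slice rotated 20° about Z — lengths, areas and connectivity unchanged). At z = 9.8: the cube is present — its section is the full 23.5×29 rectangle (area 681.50 mm²); the cube at (10.5, -2) is present — its section is the full 18×23 rectangle (area 414.00 mm²); Taking the first minus the rest: starting from the 23.5×29 cube (681.50 mm²), the 18×23 cube at (10.5, -2) partially overlaps it — only the 273.00 mm² overlap (of its 414.00 mm²) is removed, clipping the outline — area = 408.50 mm²; the cube at (0, 6) (footprint 21×4.5) is included at this height (area 94.50 mm²); Subtracting the remaining from the first: starting from that combined region (408.50 mm²), the 21×4.5 cube at (0, 6) partially overlaps it — only the 47.25 mm² overlap (of its 94.50 mm²) is removed, clipping the outline — area = 361.25 mm²; (whole slice rotated 20° about Z — lengths, areas and connectivity unchanged). Checking containment: the cross-section at z = 9.8 is a subset of the cross-section at z = 2.4.

entirely on top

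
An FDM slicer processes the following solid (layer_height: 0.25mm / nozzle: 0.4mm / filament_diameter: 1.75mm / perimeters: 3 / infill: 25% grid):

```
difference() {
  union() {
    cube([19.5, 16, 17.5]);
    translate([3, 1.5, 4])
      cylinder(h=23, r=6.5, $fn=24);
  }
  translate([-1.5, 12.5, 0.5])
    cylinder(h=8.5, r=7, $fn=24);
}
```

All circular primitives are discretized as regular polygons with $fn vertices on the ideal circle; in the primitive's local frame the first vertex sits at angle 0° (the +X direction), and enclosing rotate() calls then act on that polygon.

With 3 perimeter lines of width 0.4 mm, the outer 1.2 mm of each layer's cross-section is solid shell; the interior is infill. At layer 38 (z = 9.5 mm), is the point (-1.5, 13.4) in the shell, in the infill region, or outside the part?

outside

At z = 9.5 mm: the cube (footprint 19.5×16) is included at this height; the r=6.5 cylinder at (3, 1.5) gives a regular 24-gon of circumradius 6.5 (constant along its height); Merging all regions: the regions partially overlap (shared area 65.57 mm²), so overlapping operands fuse into one piece — 1 connected region; the cylinder at (-1.5, 12.5) does not reach this height (z outside [0.5, 9]); After the difference (first − rest): none of the subtracted shapes is present at this height, so that combined region is unchanged — 1 connected region. Overall, the cross-section is a single solid region. The nearest boundary edge runs (0.00, 7.23)→(0.00, 16.00); distance from the point to it = 1.50 mm. The point is not inside any of the regions above, so it lies outside the cross-section (1.50 mm from the nearest boundary).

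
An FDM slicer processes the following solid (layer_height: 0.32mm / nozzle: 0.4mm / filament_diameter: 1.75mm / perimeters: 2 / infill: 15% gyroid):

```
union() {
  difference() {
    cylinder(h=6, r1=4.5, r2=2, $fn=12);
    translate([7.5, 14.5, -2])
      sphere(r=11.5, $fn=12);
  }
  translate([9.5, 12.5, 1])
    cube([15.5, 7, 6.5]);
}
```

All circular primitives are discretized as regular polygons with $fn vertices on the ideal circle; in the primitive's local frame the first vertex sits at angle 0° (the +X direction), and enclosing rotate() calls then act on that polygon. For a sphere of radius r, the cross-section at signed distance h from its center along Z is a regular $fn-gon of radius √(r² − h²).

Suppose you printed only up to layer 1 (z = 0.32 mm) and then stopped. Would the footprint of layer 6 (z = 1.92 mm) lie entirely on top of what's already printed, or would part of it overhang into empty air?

part overhangs

Compare the two slices. At z = 0.32: the cone: at t=0.053 of its height the radius interpolates to r₁+(r₂−r₁)t = 4.367, giving a regular 12-gon of that circumradius (area = (12/2)·4.367²·sin(360°/12) = 57.20 mm²); the r=11.5 sphere at (7.5, 14.5) slices to a regular 12-gon of circumradius 11.264 (√(r²−h²) with h=2.32 from center) (area = (12/2)·11.264²·sin(360°/12) = 380.60 mm²); After the difference (first − rest): starting from the cone (57.20 mm²), the r=11.5 sphere at (7.5, 14.5) misses the remaining region (no effect) — area = 57.20 mm²; the cube at (9.5, 12.5) is absent (z outside [1, 7.5]); Merging all regions: only that combined region is present, so the union is just that shape — area = 57.20 mm². At z = 1.92: the cone contributes a regular 12-gon of circumradius 3.700 (interpolated between r1=4.5 and r2=2 at t=0.320) (area = (12/2)·3.700²·sin(360°/12) = 41.07 mm²); the sphere at (7.5, 14.5): section is a regular 12-gon, circumradius = √(r²−h²) = √(11.5²−3.92²) = 10.811 (area = (12/2)·10.811²·sin(360°/12) = 350.65 mm²); Taking the first minus the rest: starting from the cone (41.07 mm²), the r=11.5 sphere at (7.5, 14.5) misses the remaining region (no effect) — area = 41.07 mm²; the cube at (9.5, 12.5) (footprint 15.5×7) is included at this height (area 108.50 mm²); Merging all regions: the 2 present regions are separate (no shared area or edge), so areas and boundary lengths simply add and each stays a separate island — area = 149.57 mm². Checking containment: at z = 1.92 the cross-section extends beyond the z = 0.32 cross-section by about 108.50 mm².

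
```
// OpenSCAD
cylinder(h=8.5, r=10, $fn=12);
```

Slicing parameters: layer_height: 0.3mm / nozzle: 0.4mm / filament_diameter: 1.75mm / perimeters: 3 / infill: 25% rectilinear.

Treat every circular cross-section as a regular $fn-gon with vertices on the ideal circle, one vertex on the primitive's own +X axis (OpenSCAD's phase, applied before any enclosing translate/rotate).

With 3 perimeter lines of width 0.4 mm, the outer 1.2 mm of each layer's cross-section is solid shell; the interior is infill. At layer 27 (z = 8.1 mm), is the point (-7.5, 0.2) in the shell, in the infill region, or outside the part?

At z = 8.1 mm: the r=10 cylinder gives a regular 12-gon of circumradius 10 (constant along its height). Overall, the cross-section is a single solid region. The nearest boundary edge runs (-8.66, 5.00)→(-10.00, 0.00); distance from the point to it = 2.36 mm. The point is inside the cross-section and 2.36 mm from the nearest boundary — more than the 1.2 mm shell width (3 × 0.4), so it's in the infill interior.

infill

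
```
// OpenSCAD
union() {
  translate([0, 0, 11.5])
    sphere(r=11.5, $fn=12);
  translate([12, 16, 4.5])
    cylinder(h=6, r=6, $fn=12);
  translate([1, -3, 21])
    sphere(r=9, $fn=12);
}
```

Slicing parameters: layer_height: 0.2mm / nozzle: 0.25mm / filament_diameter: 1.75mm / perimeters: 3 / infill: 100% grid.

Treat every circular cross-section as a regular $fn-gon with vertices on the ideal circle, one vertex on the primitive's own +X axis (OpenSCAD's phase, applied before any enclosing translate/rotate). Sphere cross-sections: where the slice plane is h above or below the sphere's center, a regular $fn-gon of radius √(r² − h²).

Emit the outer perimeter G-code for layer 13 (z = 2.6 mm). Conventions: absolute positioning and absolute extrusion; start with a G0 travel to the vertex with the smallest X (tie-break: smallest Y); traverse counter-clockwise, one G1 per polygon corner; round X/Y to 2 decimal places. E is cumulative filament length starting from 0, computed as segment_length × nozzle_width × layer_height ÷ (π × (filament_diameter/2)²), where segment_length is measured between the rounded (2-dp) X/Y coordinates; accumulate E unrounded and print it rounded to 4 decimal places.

At z = 2.6 mm: the sphere: section is a regular 12-gon, circumradius = √(r²−h²) = √(11.5²−8.9²) = 7.283; the cylinder at (12, 16) does not reach this height (z outside [4.5, 10.5]); the sphere at (1, -3) is not intersected at this z (|z−center|=18.400 > r=9); Merging all regions: only the r=11.5 sphere is present, so the union is just that shape — 1 connected region. The outline is a single polygon with 12 vertices. Extrusion per mm of travel: 0.25 × 0.2 / (π × 0.875²) = 0.020788. Accumulating E over each segment gives final E = 0.9404.

G0 X-7.28 Y0.00 Z2.60
G1 X-6.31 Y-3.64 E0.0783
G1 X-3.64 Y-6.31 E0.1568
G1 X0.00 Y-7.28 E0.2351
G1 X3.64 Y-6.31 E0.3134
G1 X6.31 Y-3.64 E0.3919
G1 X7.28 Y0.00 E0.4702
G1 X6.31 Y3.64 E0.5485
G1 X3.64 Y6.31 E0.6270
G1 X0.00 Y7.28 E0.7053
G1 X-3.64 Y6.31 E0.7836
G1 X-6.31 Y3.64 E0.8621
G1 X-7.28 Y0.00 E0.9404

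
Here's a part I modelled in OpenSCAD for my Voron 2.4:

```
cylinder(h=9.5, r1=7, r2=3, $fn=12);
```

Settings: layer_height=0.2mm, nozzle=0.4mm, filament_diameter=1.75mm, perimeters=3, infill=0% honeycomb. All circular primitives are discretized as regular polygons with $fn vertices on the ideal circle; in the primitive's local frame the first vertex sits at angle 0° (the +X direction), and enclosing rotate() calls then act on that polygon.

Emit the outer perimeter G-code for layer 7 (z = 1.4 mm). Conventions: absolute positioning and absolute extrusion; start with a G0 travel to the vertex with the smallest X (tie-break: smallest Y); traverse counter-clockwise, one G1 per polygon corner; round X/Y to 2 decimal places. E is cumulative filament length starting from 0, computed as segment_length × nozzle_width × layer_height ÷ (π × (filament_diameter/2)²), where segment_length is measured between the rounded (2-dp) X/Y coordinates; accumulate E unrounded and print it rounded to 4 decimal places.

At z = 1.4 mm: the cone: at t=0.147 of its height the radius interpolates to r₁+(r₂−r₁)t = 6.411, giving a regular 12-gon of that circumradius. The outline is a single polygon with 12 vertices. Extrusion per mm of travel: 0.4 × 0.2 / (π × 0.875²) = 0.033260. Accumulating E over each segment gives final E = 1.3245.

G0 X-6.41 Y0.00 Z1.40
G1 X-5.55 Y-3.21 E0.1105
G1 X-3.21 Y-5.55 E0.2206
G1 X0.00 Y-6.41 E0.3311
G1 X3.21 Y-5.55 E0.4417
G1 X5.55 Y-3.21 E0.5517
G1 X6.41 Y0.00 E0.6623
G1 X5.55 Y3.21 E0.7728
G1 X3.21 Y5.55 E0.8829
G1 X0.00 Y6.41 E0.9934
G1 X-3.21 Y5.55 E1.1039
G1 X-5.55 Y3.21 E1.2140
G1 X-6.41 Y0.00 E1.3245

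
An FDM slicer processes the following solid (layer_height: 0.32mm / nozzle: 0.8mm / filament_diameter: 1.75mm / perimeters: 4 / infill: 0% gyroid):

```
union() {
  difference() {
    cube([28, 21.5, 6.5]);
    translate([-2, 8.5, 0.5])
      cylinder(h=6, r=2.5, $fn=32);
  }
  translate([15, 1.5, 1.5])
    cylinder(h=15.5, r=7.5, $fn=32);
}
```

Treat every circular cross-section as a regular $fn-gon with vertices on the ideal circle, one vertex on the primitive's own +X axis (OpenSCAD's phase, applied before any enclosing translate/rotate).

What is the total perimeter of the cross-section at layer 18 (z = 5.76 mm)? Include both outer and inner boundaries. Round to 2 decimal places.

105.04 mm

At z = 5.76 mm: the cube is present — its section is the full 28×21.5 rectangle (perimeter 99.00 mm); the r=2.5 cylinder at (-2, 8.5) gives a regular 32-gon of circumradius 2.5 (constant along its height) (perimeter = 2·32·2.500·sin(180°/32) = 15.68 mm); After the difference (first − rest): starting from the 28×21.5 cube, the r=2.5 cylinder at (-2, 8.5) partially overlaps it — only the 1.00 mm² overlap (of its 19.51 mm²) is removed, clipping the outline — boundary = 99.22 mm; the cylinder at (15, 1.5): section is a regular 32-gon, circumradius r=7.5 (perimeter = 2·32·7.500·sin(180°/32) = 47.05 mm); Combining (union): the regions partially overlap (shared area 110.07 mm²), so the edge portions inside another operand are dropped and the merged outline is re-measured after clipping — boundary = 105.04 mm. Overall, the cross-section is a single solid region. Total boundary length (outer) = 105.04 mm.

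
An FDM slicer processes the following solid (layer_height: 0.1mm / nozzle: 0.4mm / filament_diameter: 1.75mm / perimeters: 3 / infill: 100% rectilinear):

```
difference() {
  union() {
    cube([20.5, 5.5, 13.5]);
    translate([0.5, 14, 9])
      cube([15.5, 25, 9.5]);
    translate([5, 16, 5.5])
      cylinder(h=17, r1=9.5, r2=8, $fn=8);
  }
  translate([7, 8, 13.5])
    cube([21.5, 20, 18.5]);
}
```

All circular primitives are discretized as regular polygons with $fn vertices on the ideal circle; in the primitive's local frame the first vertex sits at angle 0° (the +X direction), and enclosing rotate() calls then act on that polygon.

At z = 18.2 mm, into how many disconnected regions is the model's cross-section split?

At z = 18.2 mm: the cube is absent (z outside [0, 13.5]); the cube at (0.5, 14) is present — its section is the full 15.5×25 rectangle; the cone at (5, 16) (r1=9.5→r2=8) has section circumradius 8.379 here — a regular 8-gon; Merging all regions: the regions partially overlap (shared area 108.09 mm²), so overlapping operands fuse into one piece — 1 connected region; the cube at (7, 8) (footprint 21.5×20) is included at this height; After the difference (first − rest): starting from the result so far, the 21.5×20 cube at (7, 8) partially overlaps it — only the 147.79 mm² overlap (of its 430.00 mm²) is removed, clipping the outline — 1 connected region. The result has 1 disconnected region.

1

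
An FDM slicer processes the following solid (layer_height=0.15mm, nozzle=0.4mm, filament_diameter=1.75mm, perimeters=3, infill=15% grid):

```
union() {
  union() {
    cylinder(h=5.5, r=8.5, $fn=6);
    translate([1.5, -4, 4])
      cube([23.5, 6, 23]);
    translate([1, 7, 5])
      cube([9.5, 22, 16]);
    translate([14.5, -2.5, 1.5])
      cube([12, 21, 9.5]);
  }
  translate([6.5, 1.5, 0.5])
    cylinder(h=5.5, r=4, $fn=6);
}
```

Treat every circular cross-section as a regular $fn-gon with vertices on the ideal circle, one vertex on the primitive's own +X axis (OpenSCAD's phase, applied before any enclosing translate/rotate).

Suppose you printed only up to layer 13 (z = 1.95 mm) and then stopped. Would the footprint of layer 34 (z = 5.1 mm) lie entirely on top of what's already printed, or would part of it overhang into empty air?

Compare the two slices. At z = 1.95: the cylinder: section is a regular 6-gon, circumradius r=8.5 (area = (6/2)·8.500²·sin(360°/6) = 187.71 mm²); the cube at (1.5, -4) is not intersected at this z (z outside [4, 27]); the cube at (1, 7) is not intersected at this z (z outside [5, 21]); the cube at (14.5, -2.5) (footprint 12×21) is included at this height (area 252.00 mm²); Taking the union: the 2 present regions are separate (no shared area or edge), so areas and boundary lengths simply add and each stays a separate island — area = 439.71 mm²; the r=4 cylinder at (6.5, 1.5) contributes a regular 6-gon of circumradius 4 (area = (6/2)·4.000²·sin(360°/6) = 41.57 mm²); Combining (union): the regions partially overlap — summed areas 481.28 mm² minus the doubly-counted overlap 26.41 mm² gives 454.87 mm² — area = 454.87 mm². At z = 5.1: the r=8.5 cylinder contributes a regular 6-gon of circumradius 8.5 (area = (6/2)·8.500²·sin(360°/6) = 187.71 mm²); the cube at (1.5, -4) (footprint 23.5×6) is included at this height (area 141.00 mm²); the cube at (1, 7) is present — its section is the full 9.5×22 rectangle (area 209.00 mm²); the cube at (14.5, -2.5) is present — its section is the full 12×21 rectangle (area 252.00 mm²); Merging all regions: the regions partially overlap — summed areas 789.71 mm² minus the doubly-counted overlap 84.69 mm² gives 705.02 mm² — area = 705.02 mm²; the r=4 cylinder at (6.5, 1.5) gives a regular 6-gon of circumradius 4 (constant along its height) (area = (6/2)·4.000²·sin(360°/6) = 41.57 mm²); Combining (union): the regions partially overlap — summed areas 746.59 mm² minus the doubly-counted overlap 33.07 mm² gives 713.52 mm² — area = 713.52 mm². Checking containment: at z = 5.1 the cross-section extends beyond the z = 1.95 cross-section by about 258.65 mm².

part overhangs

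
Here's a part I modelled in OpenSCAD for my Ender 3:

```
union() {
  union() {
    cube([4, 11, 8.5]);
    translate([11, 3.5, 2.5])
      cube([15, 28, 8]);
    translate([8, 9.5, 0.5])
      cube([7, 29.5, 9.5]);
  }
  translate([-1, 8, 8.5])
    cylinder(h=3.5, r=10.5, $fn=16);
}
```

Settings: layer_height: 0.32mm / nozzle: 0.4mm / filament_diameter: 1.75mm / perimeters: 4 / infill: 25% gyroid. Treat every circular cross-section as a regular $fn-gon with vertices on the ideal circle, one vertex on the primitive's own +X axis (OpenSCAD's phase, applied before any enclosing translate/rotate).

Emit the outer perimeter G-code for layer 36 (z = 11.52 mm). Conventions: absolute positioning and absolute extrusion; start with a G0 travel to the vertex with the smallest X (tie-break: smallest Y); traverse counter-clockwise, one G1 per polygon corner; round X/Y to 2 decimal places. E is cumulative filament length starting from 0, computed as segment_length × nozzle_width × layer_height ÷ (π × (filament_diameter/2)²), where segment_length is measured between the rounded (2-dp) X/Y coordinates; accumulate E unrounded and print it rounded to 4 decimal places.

At z = 11.52 mm: the cube is not intersected at this z (z outside [0, 8.5]); the cube at (11, 3.5) is absent (z outside [2.5, 10.5]); the cube at (8, 9.5) does not reach this height (z outside [0.5, 10]); Taking the union: nothing is present at this height; the cylinder at (-1, 8): section is a regular 16-gon, circumradius r=10.5; Merging all regions: only the r=10.5 cylinder at (-1, 8) is present, so the union is just that shape — 1 connected region. The outline is a single polygon with 16 vertices. Extrusion per mm of travel: 0.4 × 0.32 / (π × 0.875²) = 0.053216. Accumulating E over each segment gives final E = 3.4878.

G0 X-11.50 Y8.00 Z11.52
G1 X-10.70 Y3.98 E0.2181
G1 X-8.42 Y0.58 E0.4360
G1 X-5.02 Y-1.70 E0.6538
G1 X-1.00 Y-2.50 E0.8720
G1 X3.02 Y-1.70 E1.0901
G1 X6.42 Y0.58 E1.3079
G1 X8.70 Y3.98 E1.5258
G1 X9.50 Y8.00 E1.7439
G1 X8.70 Y12.02 E1.9620
G1 X6.42 Y15.42 E2.1799
G1 X3.02 Y17.70 E2.3977
G1 X-1.00 Y18.50 E2.6159
G1 X-5.02 Y17.70 E2.8340
G1 X-8.42 Y15.42 E3.0518
G1 X-10.70 Y12.02 E3.2697
G1 X-11.50 Y8.00 E3.4878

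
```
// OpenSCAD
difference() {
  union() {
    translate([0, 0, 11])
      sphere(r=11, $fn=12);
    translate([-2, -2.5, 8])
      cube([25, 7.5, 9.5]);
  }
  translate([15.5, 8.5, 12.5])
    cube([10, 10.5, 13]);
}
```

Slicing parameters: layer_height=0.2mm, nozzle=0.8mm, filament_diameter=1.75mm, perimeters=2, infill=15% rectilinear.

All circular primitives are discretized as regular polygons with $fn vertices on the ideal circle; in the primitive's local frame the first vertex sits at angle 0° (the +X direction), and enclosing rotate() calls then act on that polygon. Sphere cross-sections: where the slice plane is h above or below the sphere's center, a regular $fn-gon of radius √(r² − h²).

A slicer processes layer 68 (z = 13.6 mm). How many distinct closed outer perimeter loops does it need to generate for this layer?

1

At z = 13.6 mm: the sphere: section is a regular 12-gon, circumradius = √(r²−h²) = √(11²−2.6²) = 10.688; the 25×7.5 cube at (-2, -2.5) contributes its full rectangle; Merging all regions: the regions partially overlap (shared area 90.98 mm²), so overlapping operands fuse into one piece — 1 connected region; the cube at (15.5, 8.5) (footprint 10×10.5) is included at this height; After the difference (first − rest): starting from the result so far, the 10×10.5 cube at (15.5, 8.5) misses the remaining region (no effect) — 1 connected region. The result has 1 disconnected region.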